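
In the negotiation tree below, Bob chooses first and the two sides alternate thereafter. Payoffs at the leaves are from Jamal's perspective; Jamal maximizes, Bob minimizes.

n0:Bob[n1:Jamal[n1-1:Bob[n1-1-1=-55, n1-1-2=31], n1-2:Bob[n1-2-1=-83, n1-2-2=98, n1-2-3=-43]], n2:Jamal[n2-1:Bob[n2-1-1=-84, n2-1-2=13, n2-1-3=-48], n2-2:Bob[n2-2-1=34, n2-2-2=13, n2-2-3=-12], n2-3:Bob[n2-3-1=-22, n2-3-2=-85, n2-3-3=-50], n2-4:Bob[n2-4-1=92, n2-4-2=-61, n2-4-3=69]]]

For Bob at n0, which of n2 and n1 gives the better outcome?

n2-1 (Bob): min(-84, 13, -48) = -84
n2-2 (Bob): min(34, 13, -12) = -12
n2-3 (Bob): min(-22, -85, -50) = -85
n2-4 (Bob): min(92, -61, 69) = -61
n2 (Jamal): max(-84, -12, -85, -61) = -12
n1-1 (Bob): min(-55, 31) = -55
n1-2 (Bob): min(-83, 98, -43) = -83
n1 (Jamal): max(-55, -83) = -55
Bob prefers the lower value; n2=-12, n1=-55. n1 is better since -55 < -12.

n1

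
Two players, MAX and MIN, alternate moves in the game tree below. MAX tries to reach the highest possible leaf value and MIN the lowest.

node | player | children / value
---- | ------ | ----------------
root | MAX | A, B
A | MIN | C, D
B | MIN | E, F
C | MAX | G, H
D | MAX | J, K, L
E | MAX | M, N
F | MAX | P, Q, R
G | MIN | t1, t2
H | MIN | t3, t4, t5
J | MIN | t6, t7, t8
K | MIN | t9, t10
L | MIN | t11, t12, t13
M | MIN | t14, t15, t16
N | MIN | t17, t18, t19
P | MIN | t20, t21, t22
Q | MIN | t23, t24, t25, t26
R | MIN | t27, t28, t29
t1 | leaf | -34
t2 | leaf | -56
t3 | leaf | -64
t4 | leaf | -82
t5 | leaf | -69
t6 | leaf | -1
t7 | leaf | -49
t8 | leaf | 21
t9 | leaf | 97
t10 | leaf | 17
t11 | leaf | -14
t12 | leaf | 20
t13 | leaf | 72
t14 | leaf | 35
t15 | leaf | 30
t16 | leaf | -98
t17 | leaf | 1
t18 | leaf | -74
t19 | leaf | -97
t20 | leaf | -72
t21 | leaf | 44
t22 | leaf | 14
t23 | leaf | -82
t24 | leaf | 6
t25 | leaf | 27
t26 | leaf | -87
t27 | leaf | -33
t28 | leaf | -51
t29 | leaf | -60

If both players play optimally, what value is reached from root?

-56

G (MIN): min(-34, -56) = -56
H (MIN): min(-64, -82, -69) = -82
C (MAX): max(-56, -82) = -56
J (MIN): min(-1, -49, 21) = -49
K (MIN): min(97, 17) = 17
L (MIN): min(-14, 20, 72) = -14
D (MAX): max(-49, 17, -14) = 17
A (MIN): min(-56, 17) = -56
M (MIN): min(35, 30, -98) = -98
N (MIN): min(1, -74, -97) = -97
E (MAX): max(-98, -97) = -97
P (MIN): min(-72, 44, 14) = -72
Q (MIN): min(-82, 6, 27, -87) = -87
R (MIN): min(-33, -51, -60) = -60
F (MAX): max(-72, -87, -60) = -60
B (MIN): min(-97, -60) = -97
root (MAX): max(-56, -97) = -56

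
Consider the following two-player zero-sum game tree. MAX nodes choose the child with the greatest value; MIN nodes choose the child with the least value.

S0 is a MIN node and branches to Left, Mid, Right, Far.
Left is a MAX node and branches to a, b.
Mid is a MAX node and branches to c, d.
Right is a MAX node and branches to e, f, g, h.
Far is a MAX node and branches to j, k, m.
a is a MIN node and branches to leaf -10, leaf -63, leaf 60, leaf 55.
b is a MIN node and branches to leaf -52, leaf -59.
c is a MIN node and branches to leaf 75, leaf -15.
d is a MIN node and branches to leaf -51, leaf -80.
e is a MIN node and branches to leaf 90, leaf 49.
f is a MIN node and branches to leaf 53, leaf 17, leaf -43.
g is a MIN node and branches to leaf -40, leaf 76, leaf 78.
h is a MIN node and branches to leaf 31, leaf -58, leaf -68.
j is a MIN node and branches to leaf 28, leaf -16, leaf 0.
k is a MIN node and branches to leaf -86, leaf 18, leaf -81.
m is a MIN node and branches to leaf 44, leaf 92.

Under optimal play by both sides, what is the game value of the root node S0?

-59

a (MIN): min(-10, -63, 60, 55) = -63
b (MIN): min(-52, -59) = -59
Left (MAX): max(-63, -59) = -59
c (MIN): min(75, -15) = -15
d (MIN): min(-51, -80) = -80
Mid (MAX): max(-15, -80) = -15
e (MIN): min(90, 49) = 49
f (MIN): min(53, 17, -43) = -43
g (MIN): min(-40, 76, 78) = -40
h (MIN): min(31, -58, -68) = -68
Right (MAX): max(49, -43, -40, -68) = 49
j (MIN): min(28, -16, 0) = -16
k (MIN): min(-86, 18, -81) = -86
m (MIN): min(44, 92) = 44
Far (MAX): max(-16, -86, 44) = 44
S0 (MIN): min(-59, -15, 49, 44) = -59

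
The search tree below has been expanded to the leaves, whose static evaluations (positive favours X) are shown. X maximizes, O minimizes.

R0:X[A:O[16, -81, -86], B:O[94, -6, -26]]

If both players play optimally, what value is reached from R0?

A (O): min(16, -81, -86) = -86
B (O): min(94, -6, -26) = -26
R0 (X): max(-86, -26) = -26

-26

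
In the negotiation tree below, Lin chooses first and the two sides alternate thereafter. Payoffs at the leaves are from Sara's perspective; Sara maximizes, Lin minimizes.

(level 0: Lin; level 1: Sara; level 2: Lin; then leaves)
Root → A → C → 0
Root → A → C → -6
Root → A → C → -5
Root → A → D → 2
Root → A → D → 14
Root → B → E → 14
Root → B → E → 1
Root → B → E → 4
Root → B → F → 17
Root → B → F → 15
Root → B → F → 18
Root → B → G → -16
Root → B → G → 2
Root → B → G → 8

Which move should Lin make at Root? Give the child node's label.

A

C (Lin): min(0, -6, -5) = -6
D (Lin): min(2, 14) = 2
A (Sara): max(-6, 2) = 2
E (Lin): min(14, 1, 4) = 1
F (Lin): min(17, 15, 18) = 15
G (Lin): min(-16, 2, 8) = -16
B (Sara): max(1, 15, -16) = 15
Root (Lin): min(2, 15) = 2
Lin at Root wants the lowest of {A=2, B=15}, so chooses A.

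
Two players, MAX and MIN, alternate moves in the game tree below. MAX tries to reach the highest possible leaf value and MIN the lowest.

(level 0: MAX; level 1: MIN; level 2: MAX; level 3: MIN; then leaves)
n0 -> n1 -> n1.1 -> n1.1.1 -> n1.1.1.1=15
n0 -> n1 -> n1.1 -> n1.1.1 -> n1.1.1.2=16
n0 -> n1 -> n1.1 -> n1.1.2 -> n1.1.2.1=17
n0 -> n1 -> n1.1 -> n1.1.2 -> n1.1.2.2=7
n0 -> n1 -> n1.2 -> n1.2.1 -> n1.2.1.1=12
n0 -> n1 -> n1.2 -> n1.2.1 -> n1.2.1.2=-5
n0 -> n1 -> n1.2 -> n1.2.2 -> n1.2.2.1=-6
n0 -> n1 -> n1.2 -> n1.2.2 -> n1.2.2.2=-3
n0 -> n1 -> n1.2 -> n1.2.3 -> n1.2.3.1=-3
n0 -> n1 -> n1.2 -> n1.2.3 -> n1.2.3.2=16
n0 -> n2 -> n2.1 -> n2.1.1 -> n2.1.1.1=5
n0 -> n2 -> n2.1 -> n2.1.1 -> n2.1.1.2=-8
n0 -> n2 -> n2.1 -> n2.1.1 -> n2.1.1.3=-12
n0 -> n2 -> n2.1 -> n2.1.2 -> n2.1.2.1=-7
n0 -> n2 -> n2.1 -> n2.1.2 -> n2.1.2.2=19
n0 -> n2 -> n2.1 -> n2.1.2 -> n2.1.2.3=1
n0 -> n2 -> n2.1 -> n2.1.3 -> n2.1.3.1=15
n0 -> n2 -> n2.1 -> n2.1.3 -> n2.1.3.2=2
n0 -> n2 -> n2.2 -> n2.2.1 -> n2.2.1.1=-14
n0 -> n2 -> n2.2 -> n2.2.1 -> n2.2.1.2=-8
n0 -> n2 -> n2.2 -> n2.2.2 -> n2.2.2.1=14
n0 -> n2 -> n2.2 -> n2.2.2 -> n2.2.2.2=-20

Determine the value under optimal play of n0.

-3

n1.1.1 (MIN): min(15, 16) = 15
n1.1.2 (MIN): min(17, 7) = 7
n1.1 (MAX): max(15, 7) = 15
n1.2.1 (MIN): min(12, -5) = -5
n1.2.2 (MIN): min(-6, -3) = -6
n1.2.3 (MIN): min(-3, 16) = -3
n1.2 (MAX): max(-5, -6, -3) = -3
n1 (MIN): min(15, -3) = -3
n2.1.1 (MIN): min(5, -8, -12) = -12
n2.1.2 (MIN): min(-7, 19, 1) = -7
n2.1.3 (MIN): min(15, 2) = 2
n2.1 (MAX): max(-12, -7, 2) = 2
n2.2.1 (MIN): min(-14, -8) = -14
n2.2.2 (MIN): min(14, -20) = -20
n2.2 (MAX): max(-14, -20) = -14
n2 (MIN): min(2, -14) = -14
n0 (MAX): max(-3, -14) = -3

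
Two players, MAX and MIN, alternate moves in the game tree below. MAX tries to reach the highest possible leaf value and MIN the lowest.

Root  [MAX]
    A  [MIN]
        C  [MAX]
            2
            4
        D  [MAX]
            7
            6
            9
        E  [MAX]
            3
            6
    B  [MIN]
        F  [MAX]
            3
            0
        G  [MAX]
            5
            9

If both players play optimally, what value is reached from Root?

4

C (MAX): max(2, 4) = 4
D (MAX): max(7, 6, 9) = 9
E (MAX): max(3, 6) = 6
A (MIN): min(4, 9, 6) = 4
F (MAX): max(3, 0) = 3
G (MAX): max(5, 9) = 9
B (MIN): min(3, 9) = 3
Root (MAX): max(4, 3) = 4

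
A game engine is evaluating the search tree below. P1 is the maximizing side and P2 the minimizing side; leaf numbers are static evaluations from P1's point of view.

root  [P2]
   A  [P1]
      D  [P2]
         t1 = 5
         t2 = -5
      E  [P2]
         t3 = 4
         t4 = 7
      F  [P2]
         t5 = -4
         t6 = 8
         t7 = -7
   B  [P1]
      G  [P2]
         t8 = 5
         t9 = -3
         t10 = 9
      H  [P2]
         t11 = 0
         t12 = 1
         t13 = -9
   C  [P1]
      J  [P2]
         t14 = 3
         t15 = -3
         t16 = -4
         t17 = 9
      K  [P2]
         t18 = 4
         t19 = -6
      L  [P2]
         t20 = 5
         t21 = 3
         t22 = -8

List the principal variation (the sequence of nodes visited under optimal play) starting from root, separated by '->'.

D (P2): min(5, -5) = -5
E (P2): min(4, 7) = 4
F (P2): min(-4, 8, -7) = -7
A (P1): max(-5, 4, -7) = 4
G (P2): min(5, -3, 9) = -3
H (P2): min(0, 1, -9) = -9
B (P1): max(-3, -9) = -3
J (P2): min(3, -3, -4, 9) = -4
K (P2): min(4, -6) = -6
L (P2): min(5, 3, -8) = -8
C (P1): max(-4, -6, -8) = -4
root (P2): min(4, -3, -4) = -4
At root, P2 picks C (lowest: -4).
At C, P1 picks J (highest: -4).
At J, P2 picks t16 (lowest: -4).
Terminal value -4.

root -> C -> J -> t16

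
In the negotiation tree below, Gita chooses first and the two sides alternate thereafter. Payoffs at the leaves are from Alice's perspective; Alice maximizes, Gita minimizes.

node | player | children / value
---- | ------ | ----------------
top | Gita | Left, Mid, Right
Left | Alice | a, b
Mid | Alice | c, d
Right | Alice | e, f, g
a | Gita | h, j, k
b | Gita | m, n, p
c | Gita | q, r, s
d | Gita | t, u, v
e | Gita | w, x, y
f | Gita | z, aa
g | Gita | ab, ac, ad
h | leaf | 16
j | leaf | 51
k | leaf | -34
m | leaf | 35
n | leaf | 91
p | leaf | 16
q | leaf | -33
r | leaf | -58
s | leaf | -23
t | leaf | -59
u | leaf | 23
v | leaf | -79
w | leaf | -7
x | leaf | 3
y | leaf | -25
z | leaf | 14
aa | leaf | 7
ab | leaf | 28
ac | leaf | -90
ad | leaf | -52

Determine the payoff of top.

-58

a (Gita): min(16, 51, -34) = -34
b (Gita): min(35, 91, 16) = 16
Left (Alice): max(-34, 16) = 16
c (Gita): min(-33, -58, -23) = -58
d (Gita): min(-59, 23, -79) = -79
Mid (Alice): max(-58, -79) = -58
e (Gita): min(-7, 3, -25) = -25
f (Gita): min(14, 7) = 7
g (Gita): min(28, -90, -52) = -90
Right (Alice): max(-25, 7, -90) = 7
top (Gita): min(16, -58, 7) = -58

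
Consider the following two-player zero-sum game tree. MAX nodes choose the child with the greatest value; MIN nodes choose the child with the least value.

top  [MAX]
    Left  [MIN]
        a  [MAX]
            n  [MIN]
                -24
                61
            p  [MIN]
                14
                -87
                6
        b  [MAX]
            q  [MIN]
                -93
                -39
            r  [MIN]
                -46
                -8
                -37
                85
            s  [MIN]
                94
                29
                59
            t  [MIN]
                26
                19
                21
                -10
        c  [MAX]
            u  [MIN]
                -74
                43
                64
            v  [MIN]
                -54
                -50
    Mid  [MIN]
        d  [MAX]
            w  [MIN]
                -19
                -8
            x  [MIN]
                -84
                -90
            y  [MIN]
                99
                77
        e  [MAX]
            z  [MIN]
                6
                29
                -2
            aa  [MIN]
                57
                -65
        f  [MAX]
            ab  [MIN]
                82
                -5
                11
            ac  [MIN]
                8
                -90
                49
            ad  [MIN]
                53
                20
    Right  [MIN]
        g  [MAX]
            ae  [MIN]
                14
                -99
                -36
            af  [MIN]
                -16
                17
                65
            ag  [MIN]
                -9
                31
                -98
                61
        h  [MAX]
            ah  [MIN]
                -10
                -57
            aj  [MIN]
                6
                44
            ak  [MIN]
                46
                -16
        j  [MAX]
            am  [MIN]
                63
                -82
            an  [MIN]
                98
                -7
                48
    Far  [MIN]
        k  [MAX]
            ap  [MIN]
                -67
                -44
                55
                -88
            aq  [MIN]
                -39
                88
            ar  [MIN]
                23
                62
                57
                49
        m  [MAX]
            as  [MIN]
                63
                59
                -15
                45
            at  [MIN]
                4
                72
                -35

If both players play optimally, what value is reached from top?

-2

n (MIN): min(-24, 61) = -24
p (MIN): min(14, -87, 6) = -87
a (MAX): max(-24, -87) = -24
q (MIN): min(-93, -39) = -93
r (MIN): min(-46, -8, -37, 85) = -46
s (MIN): min(94, 29, 59) = 29
t (MIN): min(26, 19, 21, -10) = -10
b (MAX): max(-93, -46, 29, -10) = 29
u (MIN): min(-74, 43, 64) = -74
v (MIN): min(-54, -50) = -54
c (MAX): max(-74, -54) = -54
Left (MIN): min(-24, 29, -54) = -54
w (MIN): min(-19, -8) = -19
x (MIN): min(-84, -90) = -90
y (MIN): min(99, 77) = 77
d (MAX): max(-19, -90, 77) = 77
z (MIN): min(6, 29, -2) = -2
aa (MIN): min(57, -65) = -65
e (MAX): max(-2, -65) = -2
ab (MIN): min(82, -5, 11) = -5
ac (MIN): min(8, -90, 49) = -90
ad (MIN): min(53, 20) = 20
f (MAX): max(-5, -90, 20) = 20
Mid (MIN): min(77, -2, 20) = -2
ae (MIN): min(14, -99, -36) = -99
af (MIN): min(-16, 17, 65) = -16
ag (MIN): min(-9, 31, -98, 61) = -98
g (MAX): max(-99, -16, -98) = -16
ah (MIN): min(-10, -57) = -57
aj (MIN): min(6, 44) = 6
ak (MIN): min(46, -16) = -16
h (MAX): max(-57, 6, -16) = 6
am (MIN): min(63, -82) = -82
an (MIN): min(98, -7, 48) = -7
j (MAX): max(-82, -7) = -7
Right (MIN): min(-16, 6, -7) = -16
ap (MIN): min(-67, -44, 55, -88) = -88
aq (MIN): min(-39, 88) = -39
ar (MIN): min(23, 62, 57, 49) = 23
k (MAX): max(-88, -39, 23) = 23
as (MIN): min(63, 59, -15, 45) = -15
at (MIN): min(4, 72, -35) = -35
m (MAX): max(-15, -35) = -15
Far (MIN): min(23, -15) = -15
top (MAX): max(-54, -2, -16, -15) = -2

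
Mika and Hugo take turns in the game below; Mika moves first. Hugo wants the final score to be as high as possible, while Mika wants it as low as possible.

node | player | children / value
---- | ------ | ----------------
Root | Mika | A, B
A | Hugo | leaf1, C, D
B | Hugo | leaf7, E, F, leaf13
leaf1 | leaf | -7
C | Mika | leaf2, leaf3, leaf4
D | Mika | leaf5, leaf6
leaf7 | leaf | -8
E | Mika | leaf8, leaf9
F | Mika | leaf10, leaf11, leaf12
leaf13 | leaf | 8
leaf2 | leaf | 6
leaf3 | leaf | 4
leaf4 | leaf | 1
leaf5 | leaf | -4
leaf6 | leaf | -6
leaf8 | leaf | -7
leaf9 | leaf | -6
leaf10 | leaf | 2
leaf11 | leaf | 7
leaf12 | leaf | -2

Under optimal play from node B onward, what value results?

E (Mika): min(-7, -6) = -7
F (Mika): min(2, 7, -2) = -2
B (Hugo): max(-8, -7, -2, 8) = 8

8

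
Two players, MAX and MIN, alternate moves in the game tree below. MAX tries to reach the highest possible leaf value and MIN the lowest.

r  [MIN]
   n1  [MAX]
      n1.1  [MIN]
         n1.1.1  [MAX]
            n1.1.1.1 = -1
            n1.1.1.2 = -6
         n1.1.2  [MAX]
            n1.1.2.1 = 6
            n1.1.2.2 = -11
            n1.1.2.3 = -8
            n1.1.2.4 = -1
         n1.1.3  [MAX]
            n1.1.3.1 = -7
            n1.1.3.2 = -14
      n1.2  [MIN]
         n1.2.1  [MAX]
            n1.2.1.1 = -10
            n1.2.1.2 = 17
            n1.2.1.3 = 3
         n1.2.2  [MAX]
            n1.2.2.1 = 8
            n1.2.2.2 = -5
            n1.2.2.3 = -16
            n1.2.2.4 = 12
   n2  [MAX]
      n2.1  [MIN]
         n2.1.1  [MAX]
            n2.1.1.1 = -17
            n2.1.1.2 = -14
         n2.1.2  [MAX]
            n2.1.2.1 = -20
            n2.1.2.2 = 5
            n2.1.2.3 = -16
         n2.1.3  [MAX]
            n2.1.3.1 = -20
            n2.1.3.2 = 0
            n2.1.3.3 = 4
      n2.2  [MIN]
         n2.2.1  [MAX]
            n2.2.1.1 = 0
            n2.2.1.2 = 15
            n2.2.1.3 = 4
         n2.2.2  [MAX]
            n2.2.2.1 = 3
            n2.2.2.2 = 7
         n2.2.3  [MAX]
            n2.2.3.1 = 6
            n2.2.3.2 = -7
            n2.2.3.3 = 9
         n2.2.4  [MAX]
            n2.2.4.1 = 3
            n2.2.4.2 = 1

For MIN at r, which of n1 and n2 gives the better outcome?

n1.1.1 (MAX): max(-1, -6) = -1
n1.1.2 (MAX): max(6, -11, -8, -1) = 6
n1.1.3 (MAX): max(-7, -14) = -7
n1.1 (MIN): min(-1, 6, -7) = -7
n1.2.1 (MAX): max(-10, 17, 3) = 17
n1.2.2 (MAX): max(8, -5, -16, 12) = 12
n1.2 (MIN): min(17, 12) = 12
n1 (MAX): max(-7, 12) = 12
n2.1.1 (MAX): max(-17, -14) = -14
n2.1.2 (MAX): max(-20, 5, -16) = 5
n2.1.3 (MAX): max(-20, 0, 4) = 4
n2.1 (MIN): min(-14, 5, 4) = -14
n2.2.1 (MAX): max(0, 15, 4) = 15
n2.2.2 (MAX): max(3, 7) = 7
n2.2.3 (MAX): max(6, -7, 9) = 9
n2.2.4 (MAX): max(3, 1) = 3
n2.2 (MIN): min(15, 7, 9, 3) = 3
n2 (MAX): max(-14, 3) = 3
MIN prefers the lower value; n1=12, n2=3. n2 is better since 3 < 12.

n2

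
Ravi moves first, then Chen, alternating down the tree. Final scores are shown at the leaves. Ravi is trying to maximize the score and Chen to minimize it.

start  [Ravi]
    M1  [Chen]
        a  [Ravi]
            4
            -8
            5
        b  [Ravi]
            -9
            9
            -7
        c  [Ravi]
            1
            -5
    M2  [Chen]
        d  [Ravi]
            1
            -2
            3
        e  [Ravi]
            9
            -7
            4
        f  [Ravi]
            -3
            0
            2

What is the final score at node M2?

d (Ravi): max(1, -2, 3) = 3
e (Ravi): max(9, -7, 4) = 9
f (Ravi): max(-3, 0, 2) = 2
M2 (Chen): min(3, 9, 2) = 2

2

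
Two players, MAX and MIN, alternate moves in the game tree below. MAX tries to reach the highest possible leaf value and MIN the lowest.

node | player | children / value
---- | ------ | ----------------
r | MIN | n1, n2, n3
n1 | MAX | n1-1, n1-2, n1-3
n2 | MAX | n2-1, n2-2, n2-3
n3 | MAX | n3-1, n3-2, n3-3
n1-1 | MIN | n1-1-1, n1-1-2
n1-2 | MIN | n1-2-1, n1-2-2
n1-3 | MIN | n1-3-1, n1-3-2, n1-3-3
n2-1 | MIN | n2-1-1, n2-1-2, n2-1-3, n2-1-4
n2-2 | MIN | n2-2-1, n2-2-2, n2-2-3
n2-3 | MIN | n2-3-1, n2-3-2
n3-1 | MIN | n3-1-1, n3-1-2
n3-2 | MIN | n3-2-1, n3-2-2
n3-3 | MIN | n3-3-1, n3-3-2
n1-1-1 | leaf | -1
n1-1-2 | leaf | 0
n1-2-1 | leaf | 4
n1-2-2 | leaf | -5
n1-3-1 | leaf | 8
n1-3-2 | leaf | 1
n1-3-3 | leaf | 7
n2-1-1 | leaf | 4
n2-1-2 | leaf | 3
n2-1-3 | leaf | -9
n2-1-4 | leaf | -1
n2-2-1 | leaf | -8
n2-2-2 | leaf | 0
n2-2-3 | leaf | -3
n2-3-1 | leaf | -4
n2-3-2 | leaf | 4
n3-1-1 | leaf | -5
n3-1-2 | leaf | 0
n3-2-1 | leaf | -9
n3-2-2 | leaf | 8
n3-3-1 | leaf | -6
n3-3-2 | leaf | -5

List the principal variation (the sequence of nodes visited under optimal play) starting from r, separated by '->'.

r -> n3 -> n3-1 -> n3-1-1

n1-1 (MIN): min(-1, 0) = -1
n1-2 (MIN): min(4, -5) = -5
n1-3 (MIN): min(8, 1, 7) = 1
n1 (MAX): max(-1, -5, 1) = 1
n2-1 (MIN): min(4, 3, -9, -1) = -9
n2-2 (MIN): min(-8, 0, -3) = -8
n2-3 (MIN): min(-4, 4) = -4
n2 (MAX): max(-9, -8, -4) = -4
n3-1 (MIN): min(-5, 0) = -5
n3-2 (MIN): min(-9, 8) = -9
n3-3 (MIN): min(-6, -5) = -6
n3 (MAX): max(-5, -9, -6) = -5
r (MIN): min(1, -4, -5) = -5
At r, MIN picks n3 (lowest: -5).
At n3, MAX picks n3-1 (highest: -5).
At n3-1, MIN picks n3-1-1 (lowest: -5).
Terminal value -5.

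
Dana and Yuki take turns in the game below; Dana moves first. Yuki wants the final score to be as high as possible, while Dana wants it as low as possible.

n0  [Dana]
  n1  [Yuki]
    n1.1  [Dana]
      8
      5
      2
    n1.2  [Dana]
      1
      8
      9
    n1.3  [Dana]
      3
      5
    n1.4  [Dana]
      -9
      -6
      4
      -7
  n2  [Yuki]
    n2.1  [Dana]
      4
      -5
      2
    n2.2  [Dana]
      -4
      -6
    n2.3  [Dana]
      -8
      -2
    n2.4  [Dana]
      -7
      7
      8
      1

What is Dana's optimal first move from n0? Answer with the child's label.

n2

n1.1 (Dana): min(8, 5, 2) = 2
n1.2 (Dana): min(1, 8, 9) = 1
n1.3 (Dana): min(3, 5) = 3
n1.4 (Dana): min(-9, -6, 4, -7) = -9
n1 (Yuki): max(2, 1, 3, -9) = 3
n2.1 (Dana): min(4, -5, 2) = -5
n2.2 (Dana): min(-4, -6) = -6
n2.3 (Dana): min(-8, -2) = -8
n2.4 (Dana): min(-7, 7, 8, 1) = -7
n2 (Yuki): max(-5, -6, -8, -7) = -5
n0 (Dana): min(3, -5) = -5
Dana at n0 wants the lowest of {n1=3, n2=-5}, so chooses n2.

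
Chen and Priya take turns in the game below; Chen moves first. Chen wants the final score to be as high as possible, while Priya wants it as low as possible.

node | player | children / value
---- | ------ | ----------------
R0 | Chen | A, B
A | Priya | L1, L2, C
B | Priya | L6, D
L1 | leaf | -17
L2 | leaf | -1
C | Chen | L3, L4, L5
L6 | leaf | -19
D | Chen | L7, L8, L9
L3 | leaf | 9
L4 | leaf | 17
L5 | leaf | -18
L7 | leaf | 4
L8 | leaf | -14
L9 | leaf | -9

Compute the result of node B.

D (Chen): max(4, -14, -9) = 4
B (Priya): min(-19, 4) = -19

-19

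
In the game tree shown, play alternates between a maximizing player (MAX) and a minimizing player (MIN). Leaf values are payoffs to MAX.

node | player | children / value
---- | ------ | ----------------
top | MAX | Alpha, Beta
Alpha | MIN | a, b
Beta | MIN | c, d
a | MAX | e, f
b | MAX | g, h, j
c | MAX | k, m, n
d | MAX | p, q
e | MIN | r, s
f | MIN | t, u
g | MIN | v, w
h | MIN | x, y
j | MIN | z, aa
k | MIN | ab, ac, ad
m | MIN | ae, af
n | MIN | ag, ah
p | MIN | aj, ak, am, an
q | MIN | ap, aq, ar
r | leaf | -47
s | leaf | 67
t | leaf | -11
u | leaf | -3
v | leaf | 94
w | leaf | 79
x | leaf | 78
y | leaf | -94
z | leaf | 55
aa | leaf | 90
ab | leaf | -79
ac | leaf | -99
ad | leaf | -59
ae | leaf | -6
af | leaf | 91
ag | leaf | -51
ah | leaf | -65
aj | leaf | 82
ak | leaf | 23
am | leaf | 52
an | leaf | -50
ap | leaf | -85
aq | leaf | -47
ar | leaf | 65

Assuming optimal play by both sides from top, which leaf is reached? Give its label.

e (MIN): min(-47, 67) = -47
f (MIN): min(-11, -3) = -11
a (MAX): max(-47, -11) = -11
g (MIN): min(94, 79) = 79
h (MIN): min(78, -94) = -94
j (MIN): min(55, 90) = 55
b (MAX): max(79, -94, 55) = 79
Alpha (MIN): min(-11, 79) = -11
k (MIN): min(-79, -99, -59) = -99
m (MIN): min(-6, 91) = -6
n (MIN): min(-51, -65) = -65
c (MAX): max(-99, -6, -65) = -6
p (MIN): min(82, 23, 52, -50) = -50
q (MIN): min(-85, -47, 65) = -85
d (MAX): max(-50, -85) = -50
Beta (MIN): min(-6, -50) = -50
top (MAX): max(-11, -50) = -11
At top, MAX picks Alpha (highest: -11).
At Alpha, MIN picks a (lowest: -11).
At a, MAX picks f (highest: -11).
At f, MIN picks t (lowest: -11).
Terminal value -11.

t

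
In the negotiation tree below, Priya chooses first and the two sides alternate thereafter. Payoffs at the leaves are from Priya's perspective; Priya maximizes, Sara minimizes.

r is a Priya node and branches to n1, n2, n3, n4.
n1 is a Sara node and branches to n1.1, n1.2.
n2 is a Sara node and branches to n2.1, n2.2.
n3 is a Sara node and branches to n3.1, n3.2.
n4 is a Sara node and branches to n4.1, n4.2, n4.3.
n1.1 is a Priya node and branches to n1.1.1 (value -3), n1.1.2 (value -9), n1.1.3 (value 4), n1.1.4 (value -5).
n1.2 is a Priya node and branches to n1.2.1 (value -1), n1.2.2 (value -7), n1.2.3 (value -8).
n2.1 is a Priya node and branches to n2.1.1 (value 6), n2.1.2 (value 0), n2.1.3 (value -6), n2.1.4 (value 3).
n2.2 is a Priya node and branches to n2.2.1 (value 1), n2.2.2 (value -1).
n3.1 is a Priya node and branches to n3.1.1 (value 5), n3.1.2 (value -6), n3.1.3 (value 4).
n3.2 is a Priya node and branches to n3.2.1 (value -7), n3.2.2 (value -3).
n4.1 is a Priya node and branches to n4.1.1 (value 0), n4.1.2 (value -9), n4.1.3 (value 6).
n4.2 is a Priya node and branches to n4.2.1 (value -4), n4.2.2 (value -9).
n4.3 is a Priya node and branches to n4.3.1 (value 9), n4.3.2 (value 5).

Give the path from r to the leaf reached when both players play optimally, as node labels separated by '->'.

r -> n2 -> n2.2 -> n2.2.1

n1.1 (Priya): max(-3, -9, 4, -5) = 4
n1.2 (Priya): max(-1, -7, -8) = -1
n1 (Sara): min(4, -1) = -1
n2.1 (Priya): max(6, 0, -6, 3) = 6
n2.2 (Priya): max(1, -1) = 1
n2 (Sara): min(6, 1) = 1
n3.1 (Priya): max(5, -6, 4) = 5
n3.2 (Priya): max(-7, -3) = -3
n3 (Sara): min(5, -3) = -3
n4.1 (Priya): max(0, -9, 6) = 6
n4.2 (Priya): max(-4, -9) = -4
n4.3 (Priya): max(9, 5) = 9
n4 (Sara): min(6, -4, 9) = -4
r (Priya): max(-1, 1, -3, -4) = 1
At r, Priya picks n2 (highest: 1).
At n2, Sara picks n2.2 (lowest: 1).
At n2.2, Priya picks n2.2.1 (highest: 1).
Terminal value 1.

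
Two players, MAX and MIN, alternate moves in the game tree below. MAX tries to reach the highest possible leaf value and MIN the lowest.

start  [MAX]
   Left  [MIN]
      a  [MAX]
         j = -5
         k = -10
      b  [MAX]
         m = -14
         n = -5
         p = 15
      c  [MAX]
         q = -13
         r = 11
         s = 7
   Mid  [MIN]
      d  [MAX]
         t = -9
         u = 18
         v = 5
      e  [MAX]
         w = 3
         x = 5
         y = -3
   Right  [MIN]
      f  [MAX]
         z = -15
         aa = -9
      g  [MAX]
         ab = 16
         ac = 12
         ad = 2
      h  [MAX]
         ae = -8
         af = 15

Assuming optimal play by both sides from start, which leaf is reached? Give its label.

a (MAX): max(-5, -10) = -5
b (MAX): max(-14, -5, 15) = 15
c (MAX): max(-13, 11, 7) = 11
Left (MIN): min(-5, 15, 11) = -5
d (MAX): max(-9, 18, 5) = 18
e (MAX): max(3, 5, -3) = 5
Mid (MIN): min(18, 5) = 5
f (MAX): max(-15, -9) = -9
g (MAX): max(16, 12, 2) = 16
h (MAX): max(-8, 15) = 15
Right (MIN): min(-9, 16, 15) = -9
start (MAX): max(-5, 5, -9) = 5
At start, MAX picks Mid (highest: 5).
At Mid, MIN picks e (lowest: 5).
At e, MAX picks x (highest: 5).
Terminal value 5.

x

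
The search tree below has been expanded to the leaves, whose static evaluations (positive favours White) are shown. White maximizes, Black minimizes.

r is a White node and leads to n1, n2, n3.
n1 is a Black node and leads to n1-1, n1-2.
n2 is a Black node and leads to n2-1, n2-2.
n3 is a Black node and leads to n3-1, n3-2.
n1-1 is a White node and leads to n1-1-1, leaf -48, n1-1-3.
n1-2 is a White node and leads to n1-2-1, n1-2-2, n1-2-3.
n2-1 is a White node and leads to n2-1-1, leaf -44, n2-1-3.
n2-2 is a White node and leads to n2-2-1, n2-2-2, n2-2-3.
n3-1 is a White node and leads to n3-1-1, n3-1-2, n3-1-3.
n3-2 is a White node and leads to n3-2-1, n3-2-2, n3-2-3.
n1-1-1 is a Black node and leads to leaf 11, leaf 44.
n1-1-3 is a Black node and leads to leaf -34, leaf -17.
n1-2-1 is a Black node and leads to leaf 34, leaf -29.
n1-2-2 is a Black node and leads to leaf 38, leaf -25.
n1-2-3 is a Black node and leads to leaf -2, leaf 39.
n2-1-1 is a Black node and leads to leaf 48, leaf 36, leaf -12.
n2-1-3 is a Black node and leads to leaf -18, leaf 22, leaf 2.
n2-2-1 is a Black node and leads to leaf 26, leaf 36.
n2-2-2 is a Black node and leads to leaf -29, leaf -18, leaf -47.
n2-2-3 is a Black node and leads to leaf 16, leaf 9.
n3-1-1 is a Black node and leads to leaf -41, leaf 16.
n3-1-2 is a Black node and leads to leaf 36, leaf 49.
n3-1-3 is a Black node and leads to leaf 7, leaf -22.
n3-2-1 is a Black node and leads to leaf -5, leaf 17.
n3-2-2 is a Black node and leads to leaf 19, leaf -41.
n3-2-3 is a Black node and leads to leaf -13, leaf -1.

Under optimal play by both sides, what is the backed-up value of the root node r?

-2

n1-1-1 (Black): min(11, 44) = 11
n1-1-3 (Black): min(-34, -17) = -34
n1-1 (White): max(11, -48, -34) = 11
n1-2-1 (Black): min(34, -29) = -29
n1-2-2 (Black): min(38, -25) = -25
n1-2-3 (Black): min(-2, 39) = -2
n1-2 (White): max(-29, -25, -2) = -2
n1 (Black): min(11, -2) = -2
n2-1-1 (Black): min(48, 36, -12) = -12
n2-1-3 (Black): min(-18, 22, 2) = -18
n2-1 (White): max(-12, -44, -18) = -12
n2-2-1 (Black): min(26, 36) = 26
n2-2-2 (Black): min(-29, -18, -47) = -47
n2-2-3 (Black): min(16, 9) = 9
n2-2 (White): max(26, -47, 9) = 26
n2 (Black): min(-12, 26) = -12
n3-1-1 (Black): min(-41, 16) = -41
n3-1-2 (Black): min(36, 49) = 36
n3-1-3 (Black): min(7, -22) = -22
n3-1 (White): max(-41, 36, -22) = 36
n3-2-1 (Black): min(-5, 17) = -5
n3-2-2 (Black): min(19, -41) = -41
n3-2-3 (Black): min(-13, -1) = -13
n3-2 (White): max(-5, -41, -13) = -5
n3 (Black): min(36, -5) = -5
r (White): max(-2, -12, -5) = -2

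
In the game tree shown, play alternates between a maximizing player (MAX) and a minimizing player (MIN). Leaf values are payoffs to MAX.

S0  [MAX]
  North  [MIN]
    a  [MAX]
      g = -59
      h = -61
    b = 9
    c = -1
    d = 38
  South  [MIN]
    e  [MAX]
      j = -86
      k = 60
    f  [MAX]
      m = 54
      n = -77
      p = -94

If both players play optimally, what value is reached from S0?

54

a (MAX): max(-59, -61) = -59
North (MIN): min(-59, 9, -1, 38) = -59
e (MAX): max(-86, 60) = 60
f (MAX): max(54, -77, -94) = 54
South (MIN): min(60, 54) = 54
S0 (MAX): max(-59, 54) = 54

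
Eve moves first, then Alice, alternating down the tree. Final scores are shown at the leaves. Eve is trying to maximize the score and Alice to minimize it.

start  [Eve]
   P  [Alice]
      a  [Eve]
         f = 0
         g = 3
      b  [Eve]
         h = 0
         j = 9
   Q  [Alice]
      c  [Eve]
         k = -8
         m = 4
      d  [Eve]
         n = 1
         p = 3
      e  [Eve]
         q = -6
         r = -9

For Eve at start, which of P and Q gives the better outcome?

P

a (Eve): max(0, 3) = 3
b (Eve): max(0, 9) = 9
P (Alice): min(3, 9) = 3
c (Eve): max(-8, 4) = 4
d (Eve): max(1, 3) = 3
e (Eve): max(-6, -9) = -6
Q (Alice): min(4, 3, -6) = -6
Eve prefers the higher value; P=3, Q=-6. P is better since 3 > -6.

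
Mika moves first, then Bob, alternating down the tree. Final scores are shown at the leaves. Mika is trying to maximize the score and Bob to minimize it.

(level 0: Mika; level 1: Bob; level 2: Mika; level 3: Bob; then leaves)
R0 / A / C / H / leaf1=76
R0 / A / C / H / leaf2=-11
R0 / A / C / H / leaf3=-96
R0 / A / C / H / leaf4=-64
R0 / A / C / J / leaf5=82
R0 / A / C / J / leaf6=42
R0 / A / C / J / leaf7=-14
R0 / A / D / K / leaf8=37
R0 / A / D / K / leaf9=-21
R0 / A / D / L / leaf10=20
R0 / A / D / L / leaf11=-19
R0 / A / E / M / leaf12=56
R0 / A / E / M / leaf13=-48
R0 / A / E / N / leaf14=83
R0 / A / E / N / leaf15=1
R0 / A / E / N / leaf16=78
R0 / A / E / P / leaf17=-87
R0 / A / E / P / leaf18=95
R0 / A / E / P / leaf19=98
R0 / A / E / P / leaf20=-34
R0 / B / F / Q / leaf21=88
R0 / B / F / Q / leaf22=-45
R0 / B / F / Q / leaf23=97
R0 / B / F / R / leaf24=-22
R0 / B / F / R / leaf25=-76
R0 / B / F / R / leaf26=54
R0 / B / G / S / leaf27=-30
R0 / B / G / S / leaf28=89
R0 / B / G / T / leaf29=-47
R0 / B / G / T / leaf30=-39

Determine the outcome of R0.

-19

H (Bob): min(76, -11, -96, -64) = -96
J (Bob): min(82, 42, -14) = -14
C (Mika): max(-96, -14) = -14
K (Bob): min(37, -21) = -21
L (Bob): min(20, -19) = -19
D (Mika): max(-21, -19) = -19
M (Bob): min(56, -48) = -48
N (Bob): min(83, 1, 78) = 1
P (Bob): min(-87, 95, 98, -34) = -87
E (Mika): max(-48, 1, -87) = 1
A (Bob): min(-14, -19, 1) = -19
Q (Bob): min(88, -45, 97) = -45
R (Bob): min(-22, -76, 54) = -76
F (Mika): max(-45, -76) = -45
S (Bob): min(-30, 89) = -30
T (Bob): min(-47, -39) = -47
G (Mika): max(-30, -47) = -30
B (Bob): min(-45, -30) = -45
R0 (Mika): max(-19, -45) = -19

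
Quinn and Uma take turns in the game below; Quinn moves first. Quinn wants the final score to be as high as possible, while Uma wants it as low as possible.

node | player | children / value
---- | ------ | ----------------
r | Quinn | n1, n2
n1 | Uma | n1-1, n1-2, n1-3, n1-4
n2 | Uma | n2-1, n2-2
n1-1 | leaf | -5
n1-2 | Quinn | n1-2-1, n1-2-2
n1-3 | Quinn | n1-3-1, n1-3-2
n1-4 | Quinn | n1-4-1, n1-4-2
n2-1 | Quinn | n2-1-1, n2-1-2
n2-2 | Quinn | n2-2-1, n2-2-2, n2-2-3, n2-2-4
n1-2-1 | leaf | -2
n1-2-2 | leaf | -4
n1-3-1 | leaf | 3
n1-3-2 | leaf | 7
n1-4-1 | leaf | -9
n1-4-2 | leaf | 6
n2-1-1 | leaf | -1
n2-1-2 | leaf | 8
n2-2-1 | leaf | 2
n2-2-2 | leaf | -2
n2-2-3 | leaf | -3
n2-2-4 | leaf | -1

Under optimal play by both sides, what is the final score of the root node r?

n1-2 (Quinn): max(-2, -4) = -2
n1-3 (Quinn): max(3, 7) = 7
n1-4 (Quinn): max(-9, 6) = 6
n1 (Uma): min(-5, -2, 7, 6) = -5
n2-1 (Quinn): max(-1, 8) = 8
n2-2 (Quinn): max(2, -2, -3, -1) = 2
n2 (Uma): min(8, 2) = 2
r (Quinn): max(-5, 2) = 2

2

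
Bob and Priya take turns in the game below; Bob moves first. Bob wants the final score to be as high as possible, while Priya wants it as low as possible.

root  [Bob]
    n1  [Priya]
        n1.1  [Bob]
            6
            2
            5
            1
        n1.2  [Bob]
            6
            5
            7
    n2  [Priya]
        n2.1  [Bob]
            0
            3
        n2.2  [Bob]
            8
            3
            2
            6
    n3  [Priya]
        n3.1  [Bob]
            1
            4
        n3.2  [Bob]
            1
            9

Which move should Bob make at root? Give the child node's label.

n1

n1.1 (Bob): max(6, 2, 5, 1) = 6
n1.2 (Bob): max(6, 5, 7) = 7
n1 (Priya): min(6, 7) = 6
n2.1 (Bob): max(0, 3) = 3
n2.2 (Bob): max(8, 3, 2, 6) = 8
n2 (Priya): min(3, 8) = 3
n3.1 (Bob): max(1, 4) = 4
n3.2 (Bob): max(1, 9) = 9
n3 (Priya): min(4, 9) = 4
root (Bob): max(6, 3, 4) = 6
Bob at root wants the highest of {n1=6, n2=3, n3=4}, so chooses n1.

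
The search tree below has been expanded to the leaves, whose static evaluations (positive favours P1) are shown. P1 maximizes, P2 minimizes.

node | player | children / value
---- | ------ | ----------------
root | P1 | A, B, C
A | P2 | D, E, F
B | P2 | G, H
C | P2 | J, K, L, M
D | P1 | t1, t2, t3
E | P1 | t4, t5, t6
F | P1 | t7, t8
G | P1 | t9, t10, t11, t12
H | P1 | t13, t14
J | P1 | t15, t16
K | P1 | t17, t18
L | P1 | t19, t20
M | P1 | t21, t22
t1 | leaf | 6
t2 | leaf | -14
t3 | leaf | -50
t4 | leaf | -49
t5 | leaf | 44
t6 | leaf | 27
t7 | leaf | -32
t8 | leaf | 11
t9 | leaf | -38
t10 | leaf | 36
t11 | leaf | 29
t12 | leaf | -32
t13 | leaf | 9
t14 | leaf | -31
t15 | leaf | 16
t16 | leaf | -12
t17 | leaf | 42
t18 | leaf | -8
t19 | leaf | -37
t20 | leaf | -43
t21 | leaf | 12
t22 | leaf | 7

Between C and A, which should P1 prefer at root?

J (P1): max(16, -12) = 16
K (P1): max(42, -8) = 42
L (P1): max(-37, -43) = -37
M (P1): max(12, 7) = 12
C (P2): min(16, 42, -37, 12) = -37
D (P1): max(6, -14, -50) = 6
E (P1): max(-49, 44, 27) = 44
F (P1): max(-32, 11) = 11
A (P2): min(6, 44, 11) = 6
P1 prefers the higher value; C=-37, A=6. A is better since 6 > -37.

A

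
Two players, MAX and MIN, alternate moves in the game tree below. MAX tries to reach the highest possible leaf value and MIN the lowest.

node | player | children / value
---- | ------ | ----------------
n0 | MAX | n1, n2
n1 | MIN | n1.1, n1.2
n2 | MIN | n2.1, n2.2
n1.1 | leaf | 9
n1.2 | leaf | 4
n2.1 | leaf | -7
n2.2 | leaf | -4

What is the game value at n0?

4

n1 (MIN): min(9, 4) = 4
n2 (MIN): min(-7, -4) = -7
n0 (MAX): max(4, -7) = 4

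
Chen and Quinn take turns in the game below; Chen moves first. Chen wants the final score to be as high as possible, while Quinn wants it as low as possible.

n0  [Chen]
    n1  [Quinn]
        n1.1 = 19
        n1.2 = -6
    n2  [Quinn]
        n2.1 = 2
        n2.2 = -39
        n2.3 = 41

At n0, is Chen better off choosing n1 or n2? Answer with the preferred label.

n1 (Quinn): min(19, -6) = -6
n2 (Quinn): min(2, -39, 41) = -39
Chen prefers the higher value; n1=-6, n2=-39. n1 is better since -6 > -39.

n1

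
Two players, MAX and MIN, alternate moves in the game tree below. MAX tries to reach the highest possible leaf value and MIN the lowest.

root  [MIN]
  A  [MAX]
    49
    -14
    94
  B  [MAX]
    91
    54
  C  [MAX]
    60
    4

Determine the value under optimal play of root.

60

A (MAX): max(49, -14, 94) = 94
B (MAX): max(91, 54) = 91
C (MAX): max(60, 4) = 60
root (MIN): min(94, 91, 60) = 60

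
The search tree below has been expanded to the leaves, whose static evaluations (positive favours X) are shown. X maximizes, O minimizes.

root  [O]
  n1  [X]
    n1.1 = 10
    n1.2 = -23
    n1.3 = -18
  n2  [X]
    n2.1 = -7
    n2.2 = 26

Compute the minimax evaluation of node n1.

10

n1 (X): max(10, -23, -18) = 10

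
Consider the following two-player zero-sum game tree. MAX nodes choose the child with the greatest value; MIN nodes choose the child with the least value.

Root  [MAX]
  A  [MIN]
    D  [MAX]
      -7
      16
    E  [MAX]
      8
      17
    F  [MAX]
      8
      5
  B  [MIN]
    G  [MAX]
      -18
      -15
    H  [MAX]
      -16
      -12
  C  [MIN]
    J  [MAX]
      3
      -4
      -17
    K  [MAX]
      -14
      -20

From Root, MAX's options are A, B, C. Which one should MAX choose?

A

D (MAX): max(-7, 16) = 16
E (MAX): max(8, 17) = 17
F (MAX): max(8, 5) = 8
A (MIN): min(16, 17, 8) = 8
G (MAX): max(-18, -15) = -15
H (MAX): max(-16, -12) = -12
B (MIN): min(-15, -12) = -15
J (MAX): max(3, -4, -17) = 3
K (MAX): max(-14, -20) = -14
C (MIN): min(3, -14) = -14
Root (MAX): max(8, -15, -14) = 8
MAX at Root wants the highest of {A=8, B=-15, C=-14}, so chooses A.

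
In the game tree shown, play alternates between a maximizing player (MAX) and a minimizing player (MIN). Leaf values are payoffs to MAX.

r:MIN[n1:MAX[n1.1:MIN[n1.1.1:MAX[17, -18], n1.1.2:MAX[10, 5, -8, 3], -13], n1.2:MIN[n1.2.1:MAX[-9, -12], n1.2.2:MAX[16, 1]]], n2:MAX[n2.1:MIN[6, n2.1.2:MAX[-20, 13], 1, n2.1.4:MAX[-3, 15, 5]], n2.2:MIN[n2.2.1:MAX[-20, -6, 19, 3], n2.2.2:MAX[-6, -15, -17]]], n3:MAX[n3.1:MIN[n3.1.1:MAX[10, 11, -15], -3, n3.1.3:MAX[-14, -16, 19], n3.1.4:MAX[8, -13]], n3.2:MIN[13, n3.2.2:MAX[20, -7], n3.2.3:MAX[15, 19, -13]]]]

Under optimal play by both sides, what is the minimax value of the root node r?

-9

n1.1.1 (MAX): max(17, -18) = 17
n1.1.2 (MAX): max(10, 5, -8, 3) = 10
n1.1 (MIN): min(17, 10, -13) = -13
n1.2.1 (MAX): max(-9, -12) = -9
n1.2.2 (MAX): max(16, 1) = 16
n1.2 (MIN): min(-9, 16) = -9
n1 (MAX): max(-13, -9) = -9
n2.1.2 (MAX): max(-20, 13) = 13
n2.1.4 (MAX): max(-3, 15, 5) = 15
n2.1 (MIN): min(6, 13, 1, 15) = 1
n2.2.1 (MAX): max(-20, -6, 19, 3) = 19
n2.2.2 (MAX): max(-6, -15, -17) = -6
n2.2 (MIN): min(19, -6) = -6
n2 (MAX): max(1, -6) = 1
n3.1.1 (MAX): max(10, 11, -15) = 11
n3.1.3 (MAX): max(-14, -16, 19) = 19
n3.1.4 (MAX): max(8, -13) = 8
n3.1 (MIN): min(11, -3, 19, 8) = -3
n3.2.2 (MAX): max(20, -7) = 20
n3.2.3 (MAX): max(15, 19, -13) = 19
n3.2 (MIN): min(13, 20, 19) = 13
n3 (MAX): max(-3, 13) = 13
r (MIN): min(-9, 1, 13) = -9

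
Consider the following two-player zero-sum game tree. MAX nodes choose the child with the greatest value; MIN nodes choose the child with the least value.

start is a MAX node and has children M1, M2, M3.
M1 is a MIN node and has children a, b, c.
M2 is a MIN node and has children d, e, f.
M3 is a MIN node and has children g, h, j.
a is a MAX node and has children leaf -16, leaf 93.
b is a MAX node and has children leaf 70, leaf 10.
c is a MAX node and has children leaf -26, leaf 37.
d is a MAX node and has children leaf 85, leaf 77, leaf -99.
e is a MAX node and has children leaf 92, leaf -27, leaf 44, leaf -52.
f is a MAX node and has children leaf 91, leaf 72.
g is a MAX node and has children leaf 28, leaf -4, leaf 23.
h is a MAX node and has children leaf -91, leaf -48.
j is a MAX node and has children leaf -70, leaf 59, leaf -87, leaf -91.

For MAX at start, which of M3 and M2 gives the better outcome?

g (MAX): max(28, -4, 23) = 28
h (MAX): max(-91, -48) = -48
j (MAX): max(-70, 59, -87, -91) = 59
M3 (MIN): min(28, -48, 59) = -48
d (MAX): max(85, 77, -99) = 85
e (MAX): max(92, -27, 44, -52) = 92
f (MAX): max(91, 72) = 91
M2 (MIN): min(85, 92, 91) = 85
MAX prefers the higher value; M3=-48, M2=85. M2 is better since 85 > -48.

M2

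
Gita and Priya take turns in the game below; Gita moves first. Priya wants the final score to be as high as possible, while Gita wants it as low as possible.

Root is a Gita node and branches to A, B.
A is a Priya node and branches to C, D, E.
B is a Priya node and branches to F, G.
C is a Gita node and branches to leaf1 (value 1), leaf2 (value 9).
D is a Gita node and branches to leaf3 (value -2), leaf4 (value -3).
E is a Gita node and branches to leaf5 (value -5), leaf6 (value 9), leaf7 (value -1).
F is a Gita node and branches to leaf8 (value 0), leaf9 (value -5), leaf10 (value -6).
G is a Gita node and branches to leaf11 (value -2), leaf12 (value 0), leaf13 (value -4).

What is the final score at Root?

-4

C (Gita): min(1, 9) = 1
D (Gita): min(-2, -3) = -3
E (Gita): min(-5, 9, -1) = -5
A (Priya): max(1, -3, -5) = 1
F (Gita): min(0, -5, -6) = -6
G (Gita): min(-2, 0, -4) = -4
B (Priya): max(-6, -4) = -4
Root (Gita): min(1, -4) = -4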